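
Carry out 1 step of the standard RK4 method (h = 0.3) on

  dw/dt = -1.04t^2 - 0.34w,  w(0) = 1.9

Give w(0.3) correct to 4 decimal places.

1.7066

RK4: k1 = f(t_n, w_n); k2 = f(t_n + h/2, w_n + (h/2)·k1); k3 = f(t_n + h/2, w_n + (h/2)·k2); k4 = f(t_n + h, w_n + h·k3); w_{n+1} = w_n + (h/6)·(k1 + 2k2 + 2k3 + k4).
t=0.000000, w=1.900000:
  k1 = f(0.000000, 1.900000) = -0.646000
  k2 = f(0.150000, 1.803100) = -0.636454
  k3 = f(0.150000, 1.804532) = -0.636941
  k4 = f(0.300000, 1.708918) = -0.674632
  w ← 1.900000 + (0.3/6)·(k1 + 2k2 + 2k3 + k4) = 1.706629
w(0.3) ≈ 1.7066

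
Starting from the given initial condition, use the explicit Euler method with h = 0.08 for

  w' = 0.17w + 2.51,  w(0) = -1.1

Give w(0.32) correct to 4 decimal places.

Euler: w_{n+1} = w_n + h·f(x_n, w_n).
x=0.000000, w=-1.100000: f=2.323000 → w ← -1.100000 + 0.08·2.323000 = -0.914160
x=0.080000, w=-0.914160: f=2.354593 → w ← -0.914160 + 0.08·2.354593 = -0.725793
x=0.160000, w=-0.725793: f=2.386615 → w ← -0.725793 + 0.08·2.386615 = -0.534863
x=0.240000, w=-0.534863: f=2.419073 → w ← -0.534863 + 0.08·2.419073 = -0.341337
w(0.32) ≈ -0.3413

-0.3413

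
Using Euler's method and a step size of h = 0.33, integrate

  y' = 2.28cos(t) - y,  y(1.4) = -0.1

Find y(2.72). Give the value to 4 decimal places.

Euler: y_{n+1} = y_n + h·f(t_n, y_n).
t=1.400000, y=-0.100000: f=0.487525 → y ← -0.100000 + 0.33·0.487525 = 0.060883
t=1.730000, y=0.060883: f=-0.422336 → y ← 0.060883 + 0.33·(-0.422336) = -0.078488
t=2.060000, y=-0.078488: f=-0.992937 → y ← -0.078488 + 0.33·(-0.992937) = -0.406157
t=2.390000, y=-0.406157: f=-1.259616 → y ← -0.406157 + 0.33·(-1.259616) = -0.821830
y(2.72) ≈ -0.8218

-0.8218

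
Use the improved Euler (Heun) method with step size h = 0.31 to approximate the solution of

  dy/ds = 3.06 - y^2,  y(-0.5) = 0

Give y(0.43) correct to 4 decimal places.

Heun: k1 = f(s_n, y_n); k2 = f(s_n + h, y_n + h·k1); y_{n+1} = y_n + (h/2)·(k1 + k2).
s=-0.500000, y=0.000000:
  k1 = f(-0.500000, 0.000000) = 3.060000
  k2 = f(-0.190000, 0.948600) = 2.160158
  y ← 0.000000 + (0.31/2)·(3.060000 + 2.160158) = 0.809124
s=-0.190000, y=0.809124:
  k1 = f(-0.190000, 0.809124) = 2.405318
  k2 = f(0.120000, 1.554773) = 0.642681
  y ← 0.809124 + (0.31/2)·(2.405318 + 0.642681) = 1.281564
s=0.120000, y=1.281564:
  k1 = f(0.120000, 1.281564) = 1.417593
  k2 = f(0.430000, 1.721018) = 0.098097
  y ← 1.281564 + (0.31/2)·(1.417593 + 0.098097) = 1.516496
y(0.43) ≈ 1.5165

1.5165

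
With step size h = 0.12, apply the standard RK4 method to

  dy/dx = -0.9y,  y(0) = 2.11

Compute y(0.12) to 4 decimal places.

RK4: k1 = f(x_n, y_n); k2 = f(x_n + h/2, y_n + (h/2)·k1); k3 = f(x_n + h/2, y_n + (h/2)·k2); k4 = f(x_n + h, y_n + h·k3); y_{n+1} = y_n + (h/6)·(k1 + 2k2 + 2k3 + k4).
x=0.000000, y=2.110000:
  k1 = f(0.000000, 2.110000) = -1.899000
  k2 = f(0.060000, 1.996060) = -1.796454
  k3 = f(0.060000, 2.002213) = -1.801991
  k4 = f(0.120000, 1.893761) = -1.704385
  y ← 2.110000 + (0.12/6)·(k1 + 2k2 + 2k3 + k4) = 1.893994
y(0.12) ≈ 1.8940

1.8940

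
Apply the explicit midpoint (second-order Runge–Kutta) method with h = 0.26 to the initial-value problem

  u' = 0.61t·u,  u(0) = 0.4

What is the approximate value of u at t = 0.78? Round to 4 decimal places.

Midpoint: k1 = f(t_n, u_n); k2 = f(t_n + h/2, u_n + (h/2)·k1); u_{n+1} = u_n + h·k2.
t=0.000000, u=0.400000:
  k1 = f(0.000000, 0.400000) = 0.000000
  k2 = f(0.130000, 0.400000) = 0.031720
  u ← 0.400000 + 0.26·0.031720 = 0.408247
t=0.260000, u=0.408247:
  k1 = f(0.260000, 0.408247) = 0.064748
  k2 = f(0.390000, 0.416664) = 0.099124
  u ← 0.408247 + 0.26·0.099124 = 0.434020
t=0.520000, u=0.434020:
  k1 = f(0.520000, 0.434020) = 0.137671
  k2 = f(0.650000, 0.451917) = 0.179185
  u ← 0.434020 + 0.26·0.179185 = 0.480608
u(0.78) ≈ 0.4806

0.4806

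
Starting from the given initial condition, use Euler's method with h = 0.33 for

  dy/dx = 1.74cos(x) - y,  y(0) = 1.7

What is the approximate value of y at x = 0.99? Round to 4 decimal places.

Euler: y_{n+1} = y_n + h·f(x_n, y_n).
x=0.000000, y=1.700000: f=0.040000 → y ← 1.700000 + 0.33·0.040000 = 1.713200
x=0.330000, y=1.713200: f=-0.067086 → y ← 1.713200 + 0.33·(-0.067086) = 1.691062
x=0.660000, y=1.691062: f=-0.316475 → y ← 1.691062 + 0.33·(-0.316475) = 1.586625
y(0.99) ≈ 1.5866

1.5866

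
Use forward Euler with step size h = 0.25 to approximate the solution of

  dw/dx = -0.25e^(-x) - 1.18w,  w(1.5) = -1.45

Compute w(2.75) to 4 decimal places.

-0.2738

Euler: w_{n+1} = w_n + h·f(x_n, w_n).
x=1.500000, w=-1.450000: f=1.655217 → w ← -1.450000 + 0.25·1.655217 = -1.036196
x=1.750000, w=-1.036196: f=1.179267 → w ← -1.036196 + 0.25·1.179267 = -0.741379
x=2.000000, w=-0.741379: f=0.840993 → w ← -0.741379 + 0.25·0.840993 = -0.531131
x=2.250000, w=-0.531131: f=0.600384 → w ← -0.531131 + 0.25·0.600384 = -0.381034
x=2.500000, w=-0.381034: f=0.429099 → w ← -0.381034 + 0.25·0.429099 = -0.273760
w(2.75) ≈ -0.2738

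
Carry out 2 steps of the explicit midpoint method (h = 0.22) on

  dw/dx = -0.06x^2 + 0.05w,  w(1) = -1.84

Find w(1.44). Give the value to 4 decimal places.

-1.9209

Midpoint: k1 = f(x_n, w_n); k2 = f(x_n + h/2, w_n + (h/2)·k1); w_{n+1} = w_n + h·k2.
x=1.000000, w=-1.840000:
  k1 = f(1.000000, -1.840000) = -0.152000
  k2 = f(1.110000, -1.856720) = -0.166762
  w ← -1.840000 + 0.22·(-0.166762) = -1.876688
x=1.220000, w=-1.876688:
  k1 = f(1.220000, -1.876688) = -0.183138
  k2 = f(1.330000, -1.896833) = -0.200976
  w ← -1.876688 + 0.22·(-0.200976) = -1.920902
w(1.44) ≈ -1.9209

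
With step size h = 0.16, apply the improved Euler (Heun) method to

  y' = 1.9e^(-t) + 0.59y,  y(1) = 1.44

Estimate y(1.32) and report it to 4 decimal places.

Heun: k1 = f(t_n, y_n); k2 = f(t_n + h, y_n + h·k1); y_{n+1} = y_n + (h/2)·(k1 + k2).
t=1.000000, y=1.440000:
  k1 = f(1.000000, 1.440000) = 1.548571
  k2 = f(1.160000, 1.687771) = 1.591409
  y ← 1.440000 + (0.16/2)·(1.548571 + 1.591409) = 1.691198
t=1.160000, y=1.691198:
  k1 = f(1.160000, 1.691198) = 1.593431
  k2 = f(1.320000, 1.946147) = 1.655784
  y ← 1.691198 + (0.16/2)·(1.593431 + 1.655784) = 1.951136
y(1.32) ≈ 1.9511

1.9511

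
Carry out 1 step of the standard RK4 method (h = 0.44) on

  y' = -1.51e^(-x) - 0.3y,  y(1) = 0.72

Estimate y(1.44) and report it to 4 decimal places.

0.4466

RK4: k1 = f(x_n, y_n); k2 = f(x_n + h/2, y_n + (h/2)·k1); k3 = f(x_n + h/2, y_n + (h/2)·k2); k4 = f(x_n + h, y_n + h·k3); y_{n+1} = y_n + (h/6)·(k1 + 2k2 + 2k3 + k4).
x=1.000000, y=0.720000:
  k1 = f(1.000000, 0.720000) = -0.771498
  k2 = f(1.220000, 0.550270) = -0.610879
  k3 = f(1.220000, 0.585607) = -0.621480
  k4 = f(1.440000, 0.446549) = -0.491726
  y ← 0.720000 + (0.44/6)·(k1 + 2k2 + 2k3 + k4) = 0.446618
y(1.44) ≈ 0.4466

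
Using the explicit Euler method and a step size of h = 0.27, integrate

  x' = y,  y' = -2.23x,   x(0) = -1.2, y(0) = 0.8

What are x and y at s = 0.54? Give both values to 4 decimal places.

-0.5729, 2.1150

Euler on (x,y): x_{n+1} = x_n + h·x', y_{n+1} = y_n + h·y'.
0.000000: (-1.200000, 0.800000); f=(0.800000, 2.676000) → (-0.984000, 1.522520)
0.270000: (-0.984000, 1.522520); f=(1.522520, 2.194320) → (-0.572920, 2.114986)
(x(0.54), y(0.54)) ≈ (-0.5729, 2.1150)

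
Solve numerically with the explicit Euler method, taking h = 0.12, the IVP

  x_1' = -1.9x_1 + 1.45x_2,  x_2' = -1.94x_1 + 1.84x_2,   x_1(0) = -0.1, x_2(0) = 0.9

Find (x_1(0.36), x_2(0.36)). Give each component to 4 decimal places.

0.4332, 1.5899

Euler on (x_1,x_2): x_1_{n+1} = x_1_n + h·x_1', x_2_{n+1} = x_2_n + h·x_2'.
0.000000: (-0.100000, 0.900000); f=(1.495000, 1.850000) → (0.079400, 1.122000)
0.120000: (0.079400, 1.122000); f=(1.476040, 1.910444) → (0.256525, 1.351253)
0.240000: (0.256525, 1.351253); f=(1.471920, 1.988648) → (0.433155, 1.589891)
(x_1(0.36), x_2(0.36)) ≈ (0.4332, 1.5899)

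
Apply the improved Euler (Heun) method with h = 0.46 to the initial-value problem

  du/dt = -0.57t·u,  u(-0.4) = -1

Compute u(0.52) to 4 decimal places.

Heun: k1 = f(t_n, u_n); k2 = f(t_n + h, u_n + h·k1); u_{n+1} = u_n + (h/2)·(k1 + k2).
t=-0.400000, u=-1.000000:
  k1 = f(-0.400000, -1.000000) = -0.228000
  k2 = f(0.060000, -1.104880) = 0.037787
  u ← -1.000000 + (0.46/2)·(-0.228000 + 0.037787) = -1.043749
t=0.060000, u=-1.043749:
  k1 = f(0.060000, -1.043749) = 0.035696
  k2 = f(0.520000, -1.027329) = 0.304500
  u ← -1.043749 + (0.46/2)·(0.035696 + 0.304500) = -0.965504
u(0.52) ≈ -0.9655

-0.9655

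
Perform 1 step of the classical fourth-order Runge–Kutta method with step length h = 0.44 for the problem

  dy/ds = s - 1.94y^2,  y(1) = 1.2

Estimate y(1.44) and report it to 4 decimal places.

RK4: k1 = f(s_n, y_n); k2 = f(s_n + h/2, y_n + (h/2)·k1); k3 = f(s_n + h/2, y_n + (h/2)·k2); k4 = f(s_n + h, y_n + h·k3); y_{n+1} = y_n + (h/6)·(k1 + 2k2 + 2k3 + k4).
s=1.000000, y=1.200000:
  k1 = f(1.000000, 1.200000) = -1.793600
  k2 = f(1.220000, 0.805408) = -0.038443
  k3 = f(1.220000, 1.191543) = -1.534361
  k4 = f(1.440000, 0.524881) = 0.905529
  y ← 1.200000 + (0.44/6)·(k1 + 2k2 + 2k3 + k4) = 0.904197
y(1.44) ≈ 0.9042

0.9042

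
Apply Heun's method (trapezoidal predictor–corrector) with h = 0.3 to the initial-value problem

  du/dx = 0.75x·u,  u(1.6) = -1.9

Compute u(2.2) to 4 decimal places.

-4.3789

Heun: k1 = f(x_n, u_n); k2 = f(x_n + h, u_n + h·k1); u_{n+1} = u_n + (h/2)·(k1 + k2).
x=1.600000, u=-1.900000:
  k1 = f(1.600000, -1.900000) = -2.280000
  k2 = f(1.900000, -2.584000) = -3.682200
  u ← -1.900000 + (0.3/2)·(-2.280000 + (-3.682200)) = -2.794330
x=1.900000, u=-2.794330:
  k1 = f(1.900000, -2.794330) = -3.981920
  k2 = f(2.200000, -3.988906) = -6.581695
  u ← -2.794330 + (0.3/2)·(-3.981920 + (-6.581695)) = -4.378872
u(2.2) ≈ -4.3789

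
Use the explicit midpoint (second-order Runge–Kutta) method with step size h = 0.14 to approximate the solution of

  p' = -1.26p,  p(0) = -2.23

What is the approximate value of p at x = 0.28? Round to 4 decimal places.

Midpoint: k1 = f(x_n, p_n); k2 = f(x_n + h/2, p_n + (h/2)·k1); p_{n+1} = p_n + h·k2.
x=0.000000, p=-2.230000:
  k1 = f(0.000000, -2.230000) = 2.809800
  k2 = f(0.070000, -2.033314) = 2.561976
  p ← -2.230000 + 0.14·2.561976 = -1.871323
x=0.140000, p=-1.871323:
  k1 = f(0.140000, -1.871323) = 2.357867
  k2 = f(0.210000, -1.706273) = 2.149904
  p ← -1.871323 + 0.14·2.149904 = -1.570337
p(0.28) ≈ -1.5703

-1.5703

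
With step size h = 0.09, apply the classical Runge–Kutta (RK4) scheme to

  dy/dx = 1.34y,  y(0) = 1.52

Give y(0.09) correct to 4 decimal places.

1.7148

RK4: k1 = f(x_n, y_n); k2 = f(x_n + h/2, y_n + (h/2)·k1); k3 = f(x_n + h/2, y_n + (h/2)·k2); k4 = f(x_n + h, y_n + h·k3); y_{n+1} = y_n + (h/6)·(k1 + 2k2 + 2k3 + k4).
x=0.000000, y=1.520000:
  k1 = f(0.000000, 1.520000) = 2.036800
  k2 = f(0.045000, 1.611656) = 2.159619
  k3 = f(0.045000, 1.617183) = 2.167025
  k4 = f(0.090000, 1.715032) = 2.298143
  y ← 1.520000 + (0.09/6)·(k1 + 2k2 + 2k3 + k4) = 1.714823
y(0.09) ≈ 1.7148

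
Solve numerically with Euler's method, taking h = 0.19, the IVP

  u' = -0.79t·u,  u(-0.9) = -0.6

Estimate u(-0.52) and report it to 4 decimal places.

-0.7536

Euler: u_{n+1} = u_n + h·f(t_n, u_n).
t=-0.900000, u=-0.600000: f=-0.426600 → u ← -0.600000 + 0.19·(-0.426600) = -0.681054
t=-0.710000, u=-0.681054: f=-0.382003 → u ← -0.681054 + 0.19·(-0.382003) = -0.753635
u(-0.52) ≈ -0.7536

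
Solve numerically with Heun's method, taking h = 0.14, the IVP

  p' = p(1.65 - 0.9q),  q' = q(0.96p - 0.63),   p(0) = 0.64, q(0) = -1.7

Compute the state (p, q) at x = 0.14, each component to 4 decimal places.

0.9881, -1.7288

Heun on (p,q): k1 = f(x_n, state_n); k2 = f(x_n + h, state_n + h·k1); state_{n+1} = state_n + (h/2)·(k1 + k2).
0.000000: (0.640000, -1.700000)
  k1 = (2.035200, 0.026520)
  predictor → (0.924928, -1.696287)
  k2 = (2.938180, -0.437525)
  → (0.988137, -1.728770)
(p(0.14), q(0.14)) ≈ (0.9881, -1.7288)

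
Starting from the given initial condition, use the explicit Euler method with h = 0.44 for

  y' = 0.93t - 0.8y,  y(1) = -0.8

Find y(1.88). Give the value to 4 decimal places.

Euler: y_{n+1} = y_n + h·f(t_n, y_n).
t=1.000000, y=-0.800000: f=1.570000 → y ← -0.800000 + 0.44·1.570000 = -0.109200
t=1.440000, y=-0.109200: f=1.426560 → y ← -0.109200 + 0.44·1.426560 = 0.518486
y(1.88) ≈ 0.5185

0.5185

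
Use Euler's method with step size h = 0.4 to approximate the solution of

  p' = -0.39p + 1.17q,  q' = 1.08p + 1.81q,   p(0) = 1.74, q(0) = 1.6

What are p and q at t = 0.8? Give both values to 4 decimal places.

Euler on (p,q): p_{n+1} = p_n + h·p', q_{n+1} = q_n + h·q'.
0.000000: (1.740000, 1.600000); f=(1.193400, 4.775200) → (2.217360, 3.510080)
0.400000: (2.217360, 3.510080); f=(3.242023, 8.747994) → (3.514169, 7.009277)
(p(0.8), q(0.8)) ≈ (3.5142, 7.0093)

3.5142, 7.0093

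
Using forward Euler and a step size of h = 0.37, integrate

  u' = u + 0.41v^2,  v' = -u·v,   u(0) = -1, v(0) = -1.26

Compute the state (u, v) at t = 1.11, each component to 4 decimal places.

Euler on (u,v): u_{n+1} = u_n + h·u', v_{n+1} = v_n + h·v'.
0.000000: (-1.000000, -1.260000); f=(-0.349084, -1.260000) → (-1.129161, -1.726200)
0.370000: (-1.129161, -1.726200); f=(0.092543, -1.949158) → (-1.094920, -2.447388)
0.740000: (-1.094920, -2.447388); f=(1.360861, -2.679695) → (-0.591402, -3.438875)
(u(1.11), v(1.11)) ≈ (-0.5914, -3.4389)

-0.5914, -3.4389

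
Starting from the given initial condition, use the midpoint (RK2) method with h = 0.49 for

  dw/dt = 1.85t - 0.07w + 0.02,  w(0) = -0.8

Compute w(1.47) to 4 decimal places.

Midpoint: k1 = f(t_n, w_n); k2 = f(t_n + h/2, w_n + (h/2)·k1); w_{n+1} = w_n + h·k2.
t=0.000000, w=-0.800000:
  k1 = f(0.000000, -0.800000) = 0.076000
  k2 = f(0.245000, -0.781380) = 0.527947
  w ← -0.800000 + 0.49·0.527947 = -0.541306
t=0.490000, w=-0.541306:
  k1 = f(0.490000, -0.541306) = 0.964391
  k2 = f(0.735000, -0.305030) = 1.401102
  w ← -0.541306 + 0.49·1.401102 = 0.145234
t=0.980000, w=0.145234:
  k1 = f(0.980000, 0.145234) = 1.822834
  k2 = f(1.225000, 0.591828) = 2.244822
  w ← 0.145234 + 0.49·2.244822 = 1.245197
w(1.47) ≈ 1.2452

1.2452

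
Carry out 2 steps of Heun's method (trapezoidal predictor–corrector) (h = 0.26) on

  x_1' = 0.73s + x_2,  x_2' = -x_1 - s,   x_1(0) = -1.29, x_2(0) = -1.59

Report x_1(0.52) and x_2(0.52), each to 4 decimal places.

-1.8356, -0.8756

Heun on (x_1,x_2): k1 = f(s_n, state_n); k2 = f(s_n + h, state_n + h·k1); state_{n+1} = state_n + (h/2)·(k1 + k2).
0.000000: (-1.290000, -1.590000)
  k1 = (-1.590000, 1.290000)
  predictor → (-1.703400, -1.254600)
  k2 = (-1.064800, 1.443400)
  → (-1.635124, -1.234658)
0.260000: (-1.635124, -1.234658)
  k1 = (-1.044858, 1.375124)
  predictor → (-1.906787, -0.877126)
  k2 = (-0.497526, 1.386787)
  → (-1.835634, -0.875610)
(x_1(0.52), x_2(0.52)) ≈ (-1.8356, -0.8756)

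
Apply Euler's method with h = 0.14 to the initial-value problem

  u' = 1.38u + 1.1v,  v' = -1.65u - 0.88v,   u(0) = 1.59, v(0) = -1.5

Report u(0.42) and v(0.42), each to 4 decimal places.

1.7766, -2.0303

Euler on (u,v): u_{n+1} = u_n + h·u', v_{n+1} = v_n + h·v'.
0.000000: (1.590000, -1.500000); f=(0.544200, -1.303500) → (1.666188, -1.682490)
0.140000: (1.666188, -1.682490); f=(0.448600, -1.268619) → (1.728992, -1.860097)
0.280000: (1.728992, -1.860097); f=(0.339903, -1.215952) → (1.776578, -2.030330)
(u(0.42), v(0.42)) ≈ (1.7766, -2.0303)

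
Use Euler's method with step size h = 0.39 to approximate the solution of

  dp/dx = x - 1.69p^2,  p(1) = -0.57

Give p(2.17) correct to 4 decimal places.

0.7384

Euler: p_{n+1} = p_n + h·f(x_n, p_n).
x=1.000000, p=-0.570000: f=0.450919 → p ← -0.570000 + 0.39·0.450919 = -0.394142
x=1.390000, p=-0.394142: f=1.127463 → p ← -0.394142 + 0.39·1.127463 = 0.045569
x=1.780000, p=0.045569: f=1.776491 → p ← 0.045569 + 0.39·1.776491 = 0.738400
p(2.17) ≈ 0.7384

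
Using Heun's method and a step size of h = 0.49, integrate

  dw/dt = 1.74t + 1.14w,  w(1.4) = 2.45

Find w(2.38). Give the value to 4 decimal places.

Heun: k1 = f(t_n, w_n); k2 = f(t_n + h, w_n + h·k1); w_{n+1} = w_n + (h/2)·(k1 + k2).
t=1.400000, w=2.450000:
  k1 = f(1.400000, 2.450000) = 5.229000
  k2 = f(1.890000, 5.012210) = 9.002519
  w ← 2.450000 + (0.49/2)·(5.229000 + 9.002519) = 5.936722
t=1.890000, w=5.936722:
  k1 = f(1.890000, 5.936722) = 10.056463
  k2 = f(2.380000, 10.864389) = 16.526604
  w ← 5.936722 + (0.49/2)·(10.056463 + 16.526604) = 12.449574
w(2.38) ≈ 12.4496

12.4496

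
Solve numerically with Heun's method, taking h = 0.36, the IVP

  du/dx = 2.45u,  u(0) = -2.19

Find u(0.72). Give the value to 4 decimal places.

-11.2944

Heun: k1 = f(x_n, u_n); k2 = f(x_n + h, u_n + h·k1); u_{n+1} = u_n + (h/2)·(k1 + k2).
x=0.000000, u=-2.190000:
  k1 = f(0.000000, -2.190000) = -5.365500
  k2 = f(0.360000, -4.121580) = -10.097871
  u ← -2.190000 + (0.36/2)·(-5.365500 + (-10.097871)) = -4.973407
x=0.360000, u=-4.973407:
  k1 = f(0.360000, -4.973407) = -12.184847
  k2 = f(0.720000, -9.359952) = -22.931881
  u ← -4.973407 + (0.36/2)·(-12.184847 + (-22.931881)) = -11.294418
u(0.72) ≈ -11.2944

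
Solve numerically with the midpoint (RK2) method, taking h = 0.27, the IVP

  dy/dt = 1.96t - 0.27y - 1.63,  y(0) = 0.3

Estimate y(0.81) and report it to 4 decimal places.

Midpoint: k1 = f(t_n, y_n); k2 = f(t_n + h/2, y_n + (h/2)·k1); y_{n+1} = y_n + h·k2.
t=0.000000, y=0.300000:
  k1 = f(0.000000, 0.300000) = -1.711000
  k2 = f(0.135000, 0.069015) = -1.384034
  y ← 0.300000 + 0.27·(-1.384034) = -0.073689
t=0.270000, y=-0.073689:
  k1 = f(0.270000, -0.073689) = -1.080904
  k2 = f(0.405000, -0.219611) = -0.776905
  y ← -0.073689 + 0.27·(-0.776905) = -0.283454
t=0.540000, y=-0.283454:
  k1 = f(0.540000, -0.283454) = -0.495068
  k2 = f(0.675000, -0.350288) = -0.212422
  y ← -0.283454 + 0.27·(-0.212422) = -0.340808
y(0.81) ≈ -0.3408

-0.3408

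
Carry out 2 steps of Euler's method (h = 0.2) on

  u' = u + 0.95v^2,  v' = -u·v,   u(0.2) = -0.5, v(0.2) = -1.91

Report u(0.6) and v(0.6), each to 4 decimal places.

0.9505, -2.0619

Euler on (u,v): u_{n+1} = u_n + h·u', v_{n+1} = v_n + h·v'.
0.200000: (-0.500000, -1.910000); f=(2.965695, -0.955000) → (0.093139, -2.101000)
0.400000: (0.093139, -2.101000); f=(4.286630, 0.195685) → (0.950465, -2.061863)
(u(0.6), v(0.6)) ≈ (0.9505, -2.0619)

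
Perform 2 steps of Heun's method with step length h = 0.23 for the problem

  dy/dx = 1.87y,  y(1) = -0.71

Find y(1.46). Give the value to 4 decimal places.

-1.6460

Heun: k1 = f(x_n, y_n); k2 = f(x_n + h, y_n + h·k1); y_{n+1} = y_n + (h/2)·(k1 + k2).
x=1.000000, y=-0.710000:
  k1 = f(1.000000, -0.710000) = -1.327700
  k2 = f(1.230000, -1.015371) = -1.898744
  y ← -0.710000 + (0.23/2)·(-1.327700 + (-1.898744)) = -1.081041
x=1.230000, y=-1.081041:
  k1 = f(1.230000, -1.081041) = -2.021547
  k2 = f(1.460000, -1.545997) = -2.891014
  y ← -1.081041 + (0.23/2)·(-2.021547 + (-2.891014)) = -1.645986
y(1.46) ≈ -1.6460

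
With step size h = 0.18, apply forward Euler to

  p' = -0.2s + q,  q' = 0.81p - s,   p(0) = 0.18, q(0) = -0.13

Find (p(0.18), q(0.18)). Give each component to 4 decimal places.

Euler on (p,q): p_{n+1} = p_n + h·p', q_{n+1} = q_n + h·q'.
0.000000: (0.180000, -0.130000); f=(-0.130000, 0.145800) → (0.156600, -0.103756)
(p(0.18), q(0.18)) ≈ (0.1566, -0.1038)

0.1566, -0.1038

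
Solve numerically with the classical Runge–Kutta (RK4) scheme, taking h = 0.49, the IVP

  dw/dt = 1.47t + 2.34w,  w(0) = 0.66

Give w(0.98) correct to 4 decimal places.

RK4: k1 = f(t_n, w_n); k2 = f(t_n + h/2, w_n + (h/2)·k1); k3 = f(t_n + h/2, w_n + (h/2)·k2); k4 = f(t_n + h, w_n + h·k3); w_{n+1} = w_n + (h/6)·(k1 + 2k2 + 2k3 + k4).
t=0.000000, w=0.660000:
  k1 = f(0.000000, 0.660000) = 1.544400
  k2 = f(0.245000, 1.038378) = 2.789955
  k3 = f(0.245000, 1.343539) = 3.504031
  k4 = f(0.490000, 2.376975) = 6.282422
  w ← 0.660000 + (0.49/6)·(k1 + 2k2 + 2k3 + k4) = 2.327208
t=0.490000, w=2.327208:
  k1 = f(0.490000, 2.327208) = 6.165967
  k2 = f(0.735000, 3.837870) = 10.061066
  k3 = f(0.735000, 4.792169) = 12.294126
  k4 = f(0.980000, 8.351330) = 20.982712
  w ← 2.327208 + (0.49/6)·(k1 + 2k2 + 2k3 + k4) = 8.195698
w(0.98) ≈ 8.1957

8.1957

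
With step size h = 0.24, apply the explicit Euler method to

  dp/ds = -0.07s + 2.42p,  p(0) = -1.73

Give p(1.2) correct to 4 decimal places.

-17.1491

Euler: p_{n+1} = p_n + h·f(s_n, p_n).
s=0.000000, p=-1.730000: f=-4.186600 → p ← -1.730000 + 0.24·(-4.186600) = -2.734784
s=0.240000, p=-2.734784: f=-6.634977 → p ← -2.734784 + 0.24·(-6.634977) = -4.327179
s=0.480000, p=-4.327179: f=-10.505372 → p ← -4.327179 + 0.24·(-10.505372) = -6.848468
s=0.720000, p=-6.848468: f=-16.623692 → p ← -6.848468 + 0.24·(-16.623692) = -10.838154
s=0.960000, p=-10.838154: f=-26.295533 → p ← -10.838154 + 0.24·(-26.295533) = -17.149082
p(1.2) ≈ -17.1491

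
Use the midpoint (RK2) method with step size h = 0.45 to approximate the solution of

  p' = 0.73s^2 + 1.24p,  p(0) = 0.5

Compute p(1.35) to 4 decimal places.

3.3434

Midpoint: k1 = f(s_n, p_n); k2 = f(s_n + h/2, p_n + (h/2)·k1); p_{n+1} = p_n + h·k2.
s=0.000000, p=0.500000:
  k1 = f(0.000000, 0.500000) = 0.620000
  k2 = f(0.225000, 0.639500) = 0.829936
  p ← 0.500000 + 0.45·0.829936 = 0.873471
s=0.450000, p=0.873471:
  k1 = f(0.450000, 0.873471) = 1.230929
  k2 = f(0.675000, 1.150430) = 1.759140
  p ← 0.873471 + 0.45·1.759140 = 1.665084
s=0.900000, p=1.665084:
  k1 = f(0.900000, 1.665084) = 2.656005
  k2 = f(1.125000, 2.262685) = 3.729636
  p ← 1.665084 + 0.45·3.729636 = 3.343421
p(1.35) ≈ 3.3434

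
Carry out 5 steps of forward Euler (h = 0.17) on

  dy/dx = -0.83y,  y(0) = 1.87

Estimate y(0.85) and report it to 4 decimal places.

Euler: y_{n+1} = y_n + h·f(x_n, y_n).
x=0.000000, y=1.870000: f=-1.552100 → y ← 1.870000 + 0.17·(-1.552100) = 1.606143
x=0.170000, y=1.606143: f=-1.333099 → y ← 1.606143 + 0.17·(-1.333099) = 1.379516
x=0.340000, y=1.379516: f=-1.144998 → y ← 1.379516 + 0.17·(-1.144998) = 1.184866
x=0.510000, y=1.184866: f=-0.983439 → y ← 1.184866 + 0.17·(-0.983439) = 1.017682
x=0.680000, y=1.017682: f=-0.844676 → y ← 1.017682 + 0.17·(-0.844676) = 0.874087
y(0.85) ≈ 0.8741

0.8741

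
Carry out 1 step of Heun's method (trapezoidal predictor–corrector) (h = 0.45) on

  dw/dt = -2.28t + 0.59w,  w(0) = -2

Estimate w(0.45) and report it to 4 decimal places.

-2.8323

Heun: k1 = f(t_n, w_n); k2 = f(t_n + h, w_n + h·k1); w_{n+1} = w_n + (h/2)·(k1 + k2).
t=0.000000, w=-2.000000:
  k1 = f(0.000000, -2.000000) = -1.180000
  k2 = f(0.450000, -2.531000) = -2.519290
  w ← -2.000000 + (0.45/2)·(-1.180000 + (-2.519290)) = -2.832340
w(0.45) ≈ -2.8323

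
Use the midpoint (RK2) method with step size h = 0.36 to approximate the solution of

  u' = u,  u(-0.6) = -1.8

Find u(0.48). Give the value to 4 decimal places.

-5.2064

Midpoint: k1 = f(t_n, u_n); k2 = f(t_n + h/2, u_n + (h/2)·k1); u_{n+1} = u_n + h·k2.
t=-0.600000, u=-1.800000:
  k1 = f(-0.600000, -1.800000) = -1.800000
  k2 = f(-0.420000, -2.124000) = -2.124000
  u ← -1.800000 + 0.36·(-2.124000) = -2.564640
t=-0.240000, u=-2.564640:
  k1 = f(-0.240000, -2.564640) = -2.564640
  k2 = f(-0.060000, -3.026275) = -3.026275
  u ← -2.564640 + 0.36·(-3.026275) = -3.654099
t=0.120000, u=-3.654099:
  k1 = f(0.120000, -3.654099) = -3.654099
  k2 = f(0.300000, -4.311837) = -4.311837
  u ← -3.654099 + 0.36·(-4.311837) = -5.206360
u(0.48) ≈ -5.2064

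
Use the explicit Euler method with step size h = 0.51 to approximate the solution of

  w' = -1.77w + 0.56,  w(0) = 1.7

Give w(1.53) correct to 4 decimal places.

Euler: w_{n+1} = w_n + h·f(s_n, w_n).
s=0.000000, w=1.700000: f=-2.449000 → w ← 1.700000 + 0.51·(-2.449000) = 0.451010
s=0.510000, w=0.451010: f=-0.238288 → w ← 0.451010 + 0.51·(-0.238288) = 0.329483
s=1.020000, w=0.329483: f=-0.023185 → w ← 0.329483 + 0.51·(-0.023185) = 0.317659
w(1.53) ≈ 0.3177

0.3177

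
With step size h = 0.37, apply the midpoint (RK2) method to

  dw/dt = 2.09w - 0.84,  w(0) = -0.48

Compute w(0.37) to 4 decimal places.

Midpoint: k1 = f(t_n, w_n); k2 = f(t_n + h/2, w_n + (h/2)·k1); w_{n+1} = w_n + h·k2.
t=0.000000, w=-0.480000:
  k1 = f(0.000000, -0.480000) = -1.843200
  k2 = f(0.185000, -0.820992) = -2.555873
  w ← -0.480000 + 0.37·(-2.555873) = -1.425673
w(0.37) ≈ -1.4257

-1.4257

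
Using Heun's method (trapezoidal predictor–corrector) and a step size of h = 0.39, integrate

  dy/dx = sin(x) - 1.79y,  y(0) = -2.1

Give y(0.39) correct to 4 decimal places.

Heun: k1 = f(x_n, y_n); k2 = f(x_n + h, y_n + h·k1); y_{n+1} = y_n + (h/2)·(k1 + k2).
x=0.000000, y=-2.100000:
  k1 = f(0.000000, -2.100000) = 3.759000
  k2 = f(0.390000, -0.633990) = 1.515031
  y ← -2.100000 + (0.39/2)·(3.759000 + 1.515031) = -1.071564
y(0.39) ≈ -1.0716

-1.0716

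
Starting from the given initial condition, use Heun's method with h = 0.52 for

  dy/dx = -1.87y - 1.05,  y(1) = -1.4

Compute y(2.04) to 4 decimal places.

Heun: k1 = f(x_n, y_n); k2 = f(x_n + h, y_n + h·k1); y_{n+1} = y_n + (h/2)·(k1 + k2).
x=1.000000, y=-1.400000:
  k1 = f(1.000000, -1.400000) = 1.568000
  k2 = f(1.520000, -0.584640) = 0.043277
  y ← -1.400000 + (0.52/2)·(1.568000 + 0.043277) = -0.981068
x=1.520000, y=-0.981068:
  k1 = f(1.520000, -0.981068) = 0.784597
  k2 = f(2.040000, -0.573077) = 0.021655
  y ← -0.981068 + (0.52/2)·(0.784597 + 0.021655) = -0.771442
y(2.04) ≈ -0.7714

-0.7714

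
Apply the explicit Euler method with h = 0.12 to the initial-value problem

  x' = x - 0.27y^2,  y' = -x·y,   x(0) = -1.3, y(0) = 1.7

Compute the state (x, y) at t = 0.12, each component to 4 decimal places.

-1.5496, 1.9652

Euler on (x,y): x_{n+1} = x_n + h·x', y_{n+1} = y_n + h·y'.
0.000000: (-1.300000, 1.700000); f=(-2.080300, 2.210000) → (-1.549636, 1.965200)
(x(0.12), y(0.12)) ≈ (-1.5496, 1.9652)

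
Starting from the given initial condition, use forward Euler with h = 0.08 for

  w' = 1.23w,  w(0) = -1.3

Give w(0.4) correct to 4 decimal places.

Euler: w_{n+1} = w_n + h·f(x_n, w_n).
x=0.000000, w=-1.300000: f=-1.599000 → w ← -1.300000 + 0.08·(-1.599000) = -1.427920
x=0.080000, w=-1.427920: f=-1.756342 → w ← -1.427920 + 0.08·(-1.756342) = -1.568427
x=0.160000, w=-1.568427: f=-1.929166 → w ← -1.568427 + 0.08·(-1.929166) = -1.722761
x=0.240000, w=-1.722761: f=-2.118996 → w ← -1.722761 + 0.08·(-2.118996) = -1.892280
x=0.320000, w=-1.892280: f=-2.327505 → w ← -1.892280 + 0.08·(-2.327505) = -2.078481
w(0.4) ≈ -2.0785

-2.0785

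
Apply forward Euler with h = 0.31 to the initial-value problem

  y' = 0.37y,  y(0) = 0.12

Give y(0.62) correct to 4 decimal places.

0.1491

Euler: y_{n+1} = y_n + h·f(x_n, y_n).
x=0.000000, y=0.120000: f=0.044400 → y ← 0.120000 + 0.31·0.044400 = 0.133764
x=0.310000, y=0.133764: f=0.049493 → y ← 0.133764 + 0.31·0.049493 = 0.149107
y(0.62) ≈ 0.1491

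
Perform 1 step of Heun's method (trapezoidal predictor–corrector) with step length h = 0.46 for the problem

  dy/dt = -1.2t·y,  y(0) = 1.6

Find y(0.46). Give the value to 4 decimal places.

1.3969

Heun: k1 = f(t_n, y_n); k2 = f(t_n + h, y_n + h·k1); y_{n+1} = y_n + (h/2)·(k1 + k2).
t=0.000000, y=1.600000:
  k1 = f(0.000000, 1.600000) = 0.000000
  k2 = f(0.460000, 1.600000) = -0.883200
  y ← 1.600000 + (0.46/2)·(0.000000 + (-0.883200)) = 1.396864
y(0.46) ≈ 1.3969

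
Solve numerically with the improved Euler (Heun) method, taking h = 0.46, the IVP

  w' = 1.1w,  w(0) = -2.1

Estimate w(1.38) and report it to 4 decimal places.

Heun: k1 = f(x_n, w_n); k2 = f(x_n + h, w_n + h·k1); w_{n+1} = w_n + (h/2)·(k1 + k2).
x=0.000000, w=-2.100000:
  k1 = f(0.000000, -2.100000) = -2.310000
  k2 = f(0.460000, -3.162600) = -3.478860
  w ← -2.100000 + (0.46/2)·(-2.310000 + (-3.478860)) = -3.431438
x=0.460000, w=-3.431438:
  k1 = f(0.460000, -3.431438) = -3.774582
  k2 = f(0.920000, -5.167745) = -5.684520
  w ← -3.431438 + (0.46/2)·(-3.774582 + (-5.684520)) = -5.607031
x=0.920000, w=-5.607031:
  k1 = f(0.920000, -5.607031) = -6.167734
  k2 = f(1.380000, -8.444189) = -9.288608
  w ← -5.607031 + (0.46/2)·(-6.167734 + (-9.288608)) = -9.161990
w(1.38) ≈ -9.1620

-9.1620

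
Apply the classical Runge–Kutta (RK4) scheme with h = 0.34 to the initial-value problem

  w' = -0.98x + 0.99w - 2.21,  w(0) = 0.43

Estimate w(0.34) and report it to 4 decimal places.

RK4: k1 = f(x_n, w_n); k2 = f(x_n + h/2, w_n + (h/2)·k1); k3 = f(x_n + h/2, w_n + (h/2)·k2); k4 = f(x_n + h, w_n + h·k3); w_{n+1} = w_n + (h/6)·(k1 + 2k2 + 2k3 + k4).
x=0.000000, w=0.430000:
  k1 = f(0.000000, 0.430000) = -1.784300
  k2 = f(0.170000, 0.126669) = -2.251198
  k3 = f(0.170000, 0.047296) = -2.329777
  k4 = f(0.340000, -0.362124) = -2.901703
  w ← 0.430000 + (0.34/6)·(k1 + 2k2 + 2k3 + k4) = -0.354717
w(0.34) ≈ -0.3547

-0.3547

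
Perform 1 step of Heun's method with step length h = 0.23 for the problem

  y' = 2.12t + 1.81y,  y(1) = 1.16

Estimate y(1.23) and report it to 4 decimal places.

2.3886

Heun: k1 = f(t_n, y_n); k2 = f(t_n + h, y_n + h·k1); y_{n+1} = y_n + (h/2)·(k1 + k2).
t=1.000000, y=1.160000:
  k1 = f(1.000000, 1.160000) = 4.219600
  k2 = f(1.230000, 2.130508) = 6.463819
  y ← 1.160000 + (0.23/2)·(4.219600 + 6.463819) = 2.388593
y(1.23) ≈ 2.3886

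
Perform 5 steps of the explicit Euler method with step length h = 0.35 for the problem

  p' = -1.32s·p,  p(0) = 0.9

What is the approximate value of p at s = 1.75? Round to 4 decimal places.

0.0928

Euler: p_{n+1} = p_n + h·f(s_n, p_n).
s=0.000000, p=0.900000: f=0.000000 → p ← 0.900000 + 0.35·0.000000 = 0.900000
s=0.350000, p=0.900000: f=-0.415800 → p ← 0.900000 + 0.35·(-0.415800) = 0.754470
s=0.700000, p=0.754470: f=-0.697130 → p ← 0.754470 + 0.35·(-0.697130) = 0.510474
s=1.050000, p=0.510474: f=-0.707518 → p ← 0.510474 + 0.35·(-0.707518) = 0.262843
s=1.400000, p=0.262843: f=-0.485734 → p ← 0.262843 + 0.35·(-0.485734) = 0.092836
p(1.75) ≈ 0.0928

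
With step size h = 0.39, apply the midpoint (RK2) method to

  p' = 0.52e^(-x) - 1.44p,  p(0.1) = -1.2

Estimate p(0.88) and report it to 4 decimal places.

Midpoint: k1 = f(x_n, p_n); k2 = f(x_n + h/2, p_n + (h/2)·k1); p_{n+1} = p_n + h·k2.
x=0.100000, p=-1.200000:
  k1 = f(0.100000, -1.200000) = 2.198515
  k2 = f(0.295000, -0.771289) = 1.497813
  p ← -1.200000 + 0.39·1.497813 = -0.615853
x=0.490000, p=-0.615853:
  k1 = f(0.490000, -0.615853) = 1.205394
  k2 = f(0.685000, -0.380801) = 0.810480
  p ← -0.615853 + 0.39·0.810480 = -0.299765
p(0.88) ≈ -0.2998

-0.2998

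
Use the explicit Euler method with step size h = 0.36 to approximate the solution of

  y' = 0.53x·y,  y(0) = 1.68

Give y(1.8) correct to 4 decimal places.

3.1395

Euler: y_{n+1} = y_n + h·f(x_n, y_n).
x=0.000000, y=1.680000: f=0.000000 → y ← 1.680000 + 0.36·0.000000 = 1.680000
x=0.360000, y=1.680000: f=0.320544 → y ← 1.680000 + 0.36·0.320544 = 1.795396
x=0.720000, y=1.795396: f=0.685123 → y ← 1.795396 + 0.36·0.685123 = 2.042040
x=1.080000, y=2.042040: f=1.168864 → y ← 2.042040 + 0.36·1.168864 = 2.462831
x=1.440000, y=2.462831: f=1.879633 → y ← 2.462831 + 0.36·1.879633 = 3.139499
y(1.8) ≈ 3.1395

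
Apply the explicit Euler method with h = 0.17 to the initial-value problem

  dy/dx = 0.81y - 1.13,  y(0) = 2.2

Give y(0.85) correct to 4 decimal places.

Euler: y_{n+1} = y_n + h·f(x_n, y_n).
x=0.000000, y=2.200000: f=0.652000 → y ← 2.200000 + 0.17·0.652000 = 2.310840
x=0.170000, y=2.310840: f=0.741780 → y ← 2.310840 + 0.17·0.741780 = 2.436943
x=0.340000, y=2.436943: f=0.843924 → y ← 2.436943 + 0.17·0.843924 = 2.580410
x=0.510000, y=2.580410: f=0.960132 → y ← 2.580410 + 0.17·0.960132 = 2.743632
x=0.680000, y=2.743632: f=1.092342 → y ← 2.743632 + 0.17·1.092342 = 2.929330
y(0.85) ≈ 2.9293

2.9293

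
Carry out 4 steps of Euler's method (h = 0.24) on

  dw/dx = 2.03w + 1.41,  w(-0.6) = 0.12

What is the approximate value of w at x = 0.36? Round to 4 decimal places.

3.2903

Euler: w_{n+1} = w_n + h·f(x_n, w_n).
x=-0.600000, w=0.120000: f=1.653600 → w ← 0.120000 + 0.24·1.653600 = 0.516864
x=-0.360000, w=0.516864: f=2.459234 → w ← 0.516864 + 0.24·2.459234 = 1.107080
x=-0.120000, w=1.107080: f=3.657373 → w ← 1.107080 + 0.24·3.657373 = 1.984850
x=0.120000, w=1.984850: f=5.439245 → w ← 1.984850 + 0.24·5.439245 = 3.290268
w(0.36) ≈ 3.2903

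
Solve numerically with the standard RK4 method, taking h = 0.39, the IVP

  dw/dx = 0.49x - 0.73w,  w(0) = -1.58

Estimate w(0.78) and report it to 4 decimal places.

-0.7697

RK4: k1 = f(x_n, w_n); k2 = f(x_n + h/2, w_n + (h/2)·k1); k3 = f(x_n + h/2, w_n + (h/2)·k2); k4 = f(x_n + h, w_n + h·k3); w_{n+1} = w_n + (h/6)·(k1 + 2k2 + 2k3 + k4).
x=0.000000, w=-1.580000:
  k1 = f(0.000000, -1.580000) = 1.153400
  k2 = f(0.195000, -1.355087) = 1.084764
  k3 = f(0.195000, -1.368471) = 1.094534
  k4 = f(0.390000, -1.153132) = 1.032886
  w ← -1.580000 + (0.39/6)·(k1 + 2k2 + 2k3 + k4) = -1.154583
x=0.390000, w=-1.154583:
  k1 = f(0.390000, -1.154583) = 1.033945
  k2 = f(0.585000, -0.952963) = 0.982313
  k3 = f(0.585000, -0.963032) = 0.989663
  k4 = f(0.780000, -0.768614) = 0.943288
  w ← -1.154583 + (0.39/6)·(k1 + 2k2 + 2k3 + k4) = -0.769706
w(0.78) ≈ -0.7697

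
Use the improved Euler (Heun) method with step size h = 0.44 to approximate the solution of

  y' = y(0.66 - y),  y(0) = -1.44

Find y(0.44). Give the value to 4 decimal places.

Heun: k1 = f(t_n, y_n); k2 = f(t_n + h, y_n + h·k1); y_{n+1} = y_n + (h/2)·(k1 + k2).
t=0.000000, y=-1.440000:
  k1 = f(0.000000, -1.440000) = -3.024000
  k2 = f(0.440000, -2.770560) = -9.504572
  y ← -1.440000 + (0.44/2)·(-3.024000 + (-9.504572)) = -4.196286
y(0.44) ≈ -4.1963

-4.1963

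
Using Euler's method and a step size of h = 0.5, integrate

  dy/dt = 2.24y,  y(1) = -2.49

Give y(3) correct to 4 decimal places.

Euler: y_{n+1} = y_n + h·f(t_n, y_n).
t=1.000000, y=-2.490000: f=-5.577600 → y ← -2.490000 + 0.5·(-5.577600) = -5.278800
t=1.500000, y=-5.278800: f=-11.824512 → y ← -5.278800 + 0.5·(-11.824512) = -11.191056
t=2.000000, y=-11.191056: f=-25.067965 → y ← -11.191056 + 0.5·(-25.067965) = -23.725039
t=2.500000, y=-23.725039: f=-53.144087 → y ← -23.725039 + 0.5·(-53.144087) = -50.297082
y(3) ≈ -50.2971

-50.2971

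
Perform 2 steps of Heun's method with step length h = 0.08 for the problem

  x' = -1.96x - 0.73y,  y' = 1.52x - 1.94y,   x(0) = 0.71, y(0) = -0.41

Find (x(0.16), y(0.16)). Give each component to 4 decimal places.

Heun on (x,y): k1 = f(s_n, state_n); k2 = f(s_n + h, state_n + h·k1); state_{n+1} = state_n + (h/2)·(k1 + k2).
0.000000: (0.710000, -0.410000)
  k1 = (-1.092300, 1.874600)
  predictor → (0.622616, -0.260032)
  k2 = (-1.030504, 1.450838)
  → (0.625088, -0.276982)
0.080000: (0.625088, -0.276982)
  k1 = (-1.022975, 1.487479)
  predictor → (0.543250, -0.157984)
  k2 = (-0.949441, 1.132229)
  → (0.546191, -0.172194)
(x(0.16), y(0.16)) ≈ (0.5462, -0.1722)

0.5462, -0.1722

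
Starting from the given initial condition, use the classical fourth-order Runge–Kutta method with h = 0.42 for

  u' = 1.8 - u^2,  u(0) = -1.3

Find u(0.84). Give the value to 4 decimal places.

-0.9944

RK4: k1 = f(x_n, u_n); k2 = f(x_n + h/2, u_n + (h/2)·k1); k3 = f(x_n + h/2, u_n + (h/2)·k2); k4 = f(x_n + h, u_n + h·k3); u_{n+1} = u_n + (h/6)·(k1 + 2k2 + 2k3 + k4).
x=0.000000, u=-1.300000:
  k1 = f(0.000000, -1.300000) = 0.110000
  k2 = f(0.210000, -1.276900) = 0.169526
  k3 = f(0.210000, -1.264399) = 0.201294
  k4 = f(0.420000, -1.215457) = 0.322665
  u ← -1.300000 + (0.42/6)·(k1 + 2k2 + 2k3 + k4) = -1.217799
x=0.420000, u=-1.217799:
  k1 = f(0.420000, -1.217799) = 0.316967
  k2 = f(0.630000, -1.151236) = 0.474657
  k3 = f(0.630000, -1.118121) = 0.549806
  k4 = f(0.840000, -0.986880) = 0.826068
  u ← -1.217799 + (0.42/6)·(k1 + 2k2 + 2k3 + k4) = -0.994361
u(0.84) ≈ -0.9944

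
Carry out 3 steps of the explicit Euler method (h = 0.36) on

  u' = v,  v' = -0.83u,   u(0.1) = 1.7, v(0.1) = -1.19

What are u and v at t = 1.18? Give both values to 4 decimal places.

-0.0877, -2.2752

Euler on (u,v): u_{n+1} = u_n + h·u', v_{n+1} = v_n + h·v'.
0.100000: (1.700000, -1.190000); f=(-1.190000, -1.411000) → (1.271600, -1.697960)
0.460000: (1.271600, -1.697960); f=(-1.697960, -1.055428) → (0.660334, -2.077914)
0.820000: (0.660334, -2.077914); f=(-2.077914, -0.548078) → (-0.087715, -2.275222)
(u(1.18), v(1.18)) ≈ (-0.0877, -2.2752)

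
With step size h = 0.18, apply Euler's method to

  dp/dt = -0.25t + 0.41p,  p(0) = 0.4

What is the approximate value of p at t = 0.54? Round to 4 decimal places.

0.4704

Euler: p_{n+1} = p_n + h·f(t_n, p_n).
t=0.000000, p=0.400000: f=0.164000 → p ← 0.400000 + 0.18·0.164000 = 0.429520
t=0.180000, p=0.429520: f=0.131103 → p ← 0.429520 + 0.18·0.131103 = 0.453119
t=0.360000, p=0.453119: f=0.095779 → p ← 0.453119 + 0.18·0.095779 = 0.470359
p(0.54) ≈ 0.4704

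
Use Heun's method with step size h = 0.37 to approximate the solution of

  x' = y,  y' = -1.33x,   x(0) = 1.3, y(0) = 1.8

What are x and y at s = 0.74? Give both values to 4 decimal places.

2.0481, -0.0035

Heun on (x,y): k1 = f(s_n, state_n); k2 = f(s_n + h, state_n + h·k1); state_{n+1} = state_n + (h/2)·(k1 + k2).
0.000000: (1.300000, 1.800000)
  k1 = (1.800000, -1.729000)
  predictor → (1.966000, 1.160270)
  k2 = (1.160270, -2.614780)
  → (1.847650, 0.996401)
0.370000: (1.847650, 0.996401)
  k1 = (0.996401, -2.457374)
  predictor → (2.216318, 0.087172)
  k2 = (0.087172, -2.947703)
  → (2.048111, -0.003539)
(x(0.74), y(0.74)) ≈ (2.0481, -0.0035)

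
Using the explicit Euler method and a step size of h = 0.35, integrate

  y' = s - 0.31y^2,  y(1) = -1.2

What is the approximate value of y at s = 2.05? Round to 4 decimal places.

Euler: y_{n+1} = y_n + h·f(s_n, y_n).
s=1.000000, y=-1.200000: f=0.553600 → y ← -1.200000 + 0.35·0.553600 = -1.006240
s=1.350000, y=-1.006240: f=1.036119 → y ← -1.006240 + 0.35·1.036119 = -0.643598
s=1.700000, y=-0.643598: f=1.571592 → y ← -0.643598 + 0.35·1.571592 = -0.093541
y(2.05) ≈ -0.0935

-0.0935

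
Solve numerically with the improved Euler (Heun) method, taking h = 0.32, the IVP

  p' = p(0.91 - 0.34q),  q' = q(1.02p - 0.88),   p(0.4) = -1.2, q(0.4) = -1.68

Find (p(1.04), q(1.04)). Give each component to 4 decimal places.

-2.5200, -0.4339

Heun on (p,q): k1 = f(t_n, state_n); k2 = f(t_n + h, state_n + h·k1); state_{n+1} = state_n + (h/2)·(k1 + k2).
0.400000: (-1.200000, -1.680000)
  k1 = (-1.777440, 3.534720)
  predictor → (-1.768781, -0.548890)
  k2 = (-1.939685, 1.473306)
  → (-1.794740, -0.878716)
0.720000: (-1.794740, -0.878716)
  k1 = (-2.169416, 2.381878)
  predictor → (-2.488953, -0.116515)
  k2 = (-2.363547, 0.398334)
  → (-2.520014, -0.433882)
(p(1.04), q(1.04)) ≈ (-2.5200, -0.4339)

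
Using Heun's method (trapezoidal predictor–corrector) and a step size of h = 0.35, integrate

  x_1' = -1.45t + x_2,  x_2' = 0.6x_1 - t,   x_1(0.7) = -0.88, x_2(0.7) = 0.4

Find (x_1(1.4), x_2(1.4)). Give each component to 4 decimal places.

Heun on (x_1,x_2): k1 = f(t_n, state_n); k2 = f(t_n + h, state_n + h·k1); state_{n+1} = state_n + (h/2)·(k1 + k2).
0.700000: (-0.880000, 0.400000)
  k1 = (-0.615000, -1.228000)
  predictor → (-1.095250, -0.029800)
  k2 = (-1.552300, -1.707150)
  → (-1.259277, -0.113651)
1.050000: (-1.259277, -0.113651)
  k1 = (-1.636151, -1.805566)
  predictor → (-1.831930, -0.745600)
  k2 = (-2.775600, -2.499158)
  → (-2.031334, -0.866978)
(x_1(1.4), x_2(1.4)) ≈ (-2.0313, -0.8670)

-2.0313, -0.8670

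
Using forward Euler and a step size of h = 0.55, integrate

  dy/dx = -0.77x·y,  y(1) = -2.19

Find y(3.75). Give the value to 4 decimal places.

Euler: y_{n+1} = y_n + h·f(x_n, y_n).
x=1.000000, y=-2.190000: f=1.686300 → y ← -2.190000 + 0.55·1.686300 = -1.262535
x=1.550000, y=-1.262535: f=1.506836 → y ← -1.262535 + 0.55·1.506836 = -0.433775
x=2.100000, y=-0.433775: f=0.701415 → y ← -0.433775 + 0.55·0.701415 = -0.047997
x=2.650000, y=-0.047997: f=0.097938 → y ← -0.047997 + 0.55·0.097938 = 0.005869
x=3.200000, y=0.005869: f=-0.014461 → y ← 0.005869 + 0.55·(-0.014461) = -0.002085
y(3.75) ≈ -0.0021

-0.0021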